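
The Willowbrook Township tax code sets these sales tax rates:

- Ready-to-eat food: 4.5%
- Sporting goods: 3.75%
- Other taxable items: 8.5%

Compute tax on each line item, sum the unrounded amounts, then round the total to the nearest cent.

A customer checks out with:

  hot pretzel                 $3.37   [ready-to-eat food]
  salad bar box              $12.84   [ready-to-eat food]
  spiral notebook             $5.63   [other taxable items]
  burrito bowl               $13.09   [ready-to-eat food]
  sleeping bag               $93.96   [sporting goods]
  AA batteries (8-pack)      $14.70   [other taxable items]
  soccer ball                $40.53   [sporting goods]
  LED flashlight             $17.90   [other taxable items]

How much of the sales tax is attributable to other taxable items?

Spiral notebook $5.63: other taxable items → 8.5% → $0.47855
AA batteries (8-pack) $14.70: other taxable items → 8.5% → $1.2495
LED flashlight $17.90: other taxable items → 8.5% → $1.5215
Tax on other taxable items: unrounded sum = $3.24955 → $3.25

$3.25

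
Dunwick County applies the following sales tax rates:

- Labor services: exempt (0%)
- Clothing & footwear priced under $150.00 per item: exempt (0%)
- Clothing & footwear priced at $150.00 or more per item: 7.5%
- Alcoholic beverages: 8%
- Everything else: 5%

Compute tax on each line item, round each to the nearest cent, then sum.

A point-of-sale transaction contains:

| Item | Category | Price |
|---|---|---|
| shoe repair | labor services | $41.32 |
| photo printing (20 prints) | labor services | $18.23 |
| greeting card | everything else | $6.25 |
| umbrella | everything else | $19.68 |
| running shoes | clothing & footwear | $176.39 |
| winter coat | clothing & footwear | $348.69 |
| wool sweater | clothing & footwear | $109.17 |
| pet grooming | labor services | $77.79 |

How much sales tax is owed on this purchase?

Shoe repair $41.32: labor services → 0% → $0.00
Photo printing (20 prints) $18.23: labor services → 0% → $0.00
Greeting card $6.25: everything else → 5% → $0.31
Umbrella $19.68: everything else → 5% → $0.98
Running shoes $176.39: clothing & footwear, $150.00 or more → 7.5% → $13.23
Winter coat $348.69: clothing & footwear, $150.00 or more → 7.5% → $26.15
Wool sweater $109.17: clothing & footwear, under $150.00 → 0% → $0.00
Pet grooming $77.79: labor services → 0% → $0.00
Total tax = $0.31 + $0.98 + $13.23 + $26.15 = $40.67

$40.67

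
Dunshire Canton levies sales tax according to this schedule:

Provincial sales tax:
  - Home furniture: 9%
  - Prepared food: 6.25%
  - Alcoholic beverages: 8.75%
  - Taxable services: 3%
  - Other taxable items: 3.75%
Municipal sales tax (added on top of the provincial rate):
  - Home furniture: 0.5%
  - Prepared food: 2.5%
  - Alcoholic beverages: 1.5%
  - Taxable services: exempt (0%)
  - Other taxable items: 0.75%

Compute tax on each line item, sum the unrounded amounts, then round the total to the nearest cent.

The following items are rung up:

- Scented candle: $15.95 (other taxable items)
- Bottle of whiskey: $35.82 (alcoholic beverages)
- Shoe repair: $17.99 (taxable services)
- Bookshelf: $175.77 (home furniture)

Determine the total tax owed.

$21.63

Scented candle $15.95: other taxable items → 3.75% + 0.75% municipal = 4.5% → $0.71775
Bottle of whiskey $35.82: alcoholic beverages → 8.75% + 1.5% municipal = 10.25% → $3.67155
Shoe repair $17.99: taxable services → 3% + 0% municipal = 3% → $0.5397
Bookshelf $175.77: home furniture → 9% + 0.5% municipal = 9.5% → $16.69815
Unrounded tax sum = $21.62715 → $21.63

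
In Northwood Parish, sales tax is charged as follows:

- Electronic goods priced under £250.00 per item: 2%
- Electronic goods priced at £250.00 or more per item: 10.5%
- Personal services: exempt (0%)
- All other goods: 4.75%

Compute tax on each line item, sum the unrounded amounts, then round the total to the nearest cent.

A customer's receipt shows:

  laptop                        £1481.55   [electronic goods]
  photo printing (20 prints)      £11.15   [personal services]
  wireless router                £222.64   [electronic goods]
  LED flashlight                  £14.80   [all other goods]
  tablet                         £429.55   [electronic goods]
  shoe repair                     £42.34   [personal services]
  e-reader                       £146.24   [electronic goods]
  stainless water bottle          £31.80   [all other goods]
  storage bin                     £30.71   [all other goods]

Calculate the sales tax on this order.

Laptop £1481.55: electronic goods, £250.00 or more → 10.5% → £155.56275
Photo printing (20 prints) £11.15: personal services → 0% → £0.00
Wireless router £222.64: electronic goods, under £250.00 → 2% → £4.4528
LED flashlight £14.80: all other goods → 4.75% → £0.703
Tablet £429.55: electronic goods, £250.00 or more → 10.5% → £45.10275
Shoe repair £42.34: personal services → 0% → £0.00
E-reader £146.24: electronic goods, under £250.00 → 2% → £2.9248
Stainless water bottle £31.80: all other goods → 4.75% → £1.5105
Storage bin £30.71: all other goods → 4.75% → £1.458725
Unrounded tax sum = £211.715325 → £211.72

£211.72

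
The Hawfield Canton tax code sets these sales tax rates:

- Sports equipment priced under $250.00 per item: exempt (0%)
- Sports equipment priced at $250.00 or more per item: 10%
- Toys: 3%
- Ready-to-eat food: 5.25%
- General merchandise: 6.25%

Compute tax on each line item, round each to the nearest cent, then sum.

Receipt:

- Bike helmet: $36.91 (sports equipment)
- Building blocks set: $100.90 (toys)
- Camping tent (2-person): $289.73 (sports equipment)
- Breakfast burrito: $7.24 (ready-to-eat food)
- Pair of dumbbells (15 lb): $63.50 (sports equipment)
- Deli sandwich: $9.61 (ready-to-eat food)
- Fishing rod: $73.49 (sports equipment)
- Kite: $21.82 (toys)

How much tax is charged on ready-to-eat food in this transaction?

$0.88

Breakfast burrito $7.24: ready-to-eat food → 5.25% → $0.38
Deli sandwich $9.61: ready-to-eat food → 5.25% → $0.50
Tax on ready-to-eat food = $0.38 + $0.50 = $0.88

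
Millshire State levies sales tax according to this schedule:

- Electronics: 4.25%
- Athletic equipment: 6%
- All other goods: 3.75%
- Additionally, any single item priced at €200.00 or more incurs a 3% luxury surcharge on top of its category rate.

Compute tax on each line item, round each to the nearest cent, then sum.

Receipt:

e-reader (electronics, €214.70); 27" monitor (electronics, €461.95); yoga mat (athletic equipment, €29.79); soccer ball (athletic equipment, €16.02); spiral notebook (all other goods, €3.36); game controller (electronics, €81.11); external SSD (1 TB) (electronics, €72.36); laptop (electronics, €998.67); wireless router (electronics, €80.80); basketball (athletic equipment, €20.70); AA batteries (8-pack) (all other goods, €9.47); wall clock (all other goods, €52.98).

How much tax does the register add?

€137.89

E-reader €214.70: electronics → 4.25% + 3% surcharge = 7.25% → €15.57
27" monitor €461.95: electronics → 4.25% + 3% surcharge = 7.25% → €33.49
Yoga mat €29.79: athletic equipment → 6% → €1.79
Soccer ball €16.02: athletic equipment → 6% → €0.96
Spiral notebook €3.36: all other goods → 3.75% → €0.13
Game controller €81.11: electronics → 4.25% → €3.45
External SSD (1 TB) €72.36: electronics → 4.25% → €3.08
Laptop €998.67: electronics → 4.25% + 3% surcharge = 7.25% → €72.40
Wireless router €80.80: electronics → 4.25% → €3.43
Basketball €20.70: athletic equipment → 6% → €1.24
AA batteries (8-pack) €9.47: all other goods → 3.75% → €0.36
Wall clock €52.98: all other goods → 3.75% → €1.99
Total tax = €15.57 + €33.49 + €1.79 + €0.96 + €0.13 + €3.45 + €3.08 + €72.40 + €3.43 + €1.24 + €0.36 + €1.99 = €137.89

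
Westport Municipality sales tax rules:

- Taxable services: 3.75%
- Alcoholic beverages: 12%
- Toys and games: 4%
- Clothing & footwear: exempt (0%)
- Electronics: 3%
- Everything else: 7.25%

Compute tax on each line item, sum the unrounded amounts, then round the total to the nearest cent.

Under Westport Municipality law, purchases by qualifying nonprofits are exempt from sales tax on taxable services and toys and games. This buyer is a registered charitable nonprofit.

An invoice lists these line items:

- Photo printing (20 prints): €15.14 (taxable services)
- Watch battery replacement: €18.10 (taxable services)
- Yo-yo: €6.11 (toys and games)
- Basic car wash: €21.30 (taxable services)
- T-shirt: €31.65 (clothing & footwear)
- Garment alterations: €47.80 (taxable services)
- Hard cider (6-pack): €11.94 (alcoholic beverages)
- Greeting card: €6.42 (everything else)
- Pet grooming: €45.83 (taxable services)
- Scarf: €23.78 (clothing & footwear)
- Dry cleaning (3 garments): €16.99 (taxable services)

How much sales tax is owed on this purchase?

Photo printing (20 prints) €15.14: taxable services, buyer-exempt → 0% → €0.00
Watch battery replacement €18.10: taxable services, buyer-exempt → 0% → €0.00
Yo-yo €6.11: toys and games, buyer-exempt → 0% → €0.00
Basic car wash €21.30: taxable services, buyer-exempt → 0% → €0.00
T-shirt €31.65: clothing & footwear → 0% → €0.00
Garment alterations €47.80: taxable services, buyer-exempt → 0% → €0.00
Hard cider (6-pack) €11.94: alcoholic beverages → 12% → €1.4328
Greeting card €6.42: everything else → 7.25% → €0.46545
Pet grooming €45.83: taxable services, buyer-exempt → 0% → €0.00
Scarf €23.78: clothing & footwear → 0% → €0.00
Dry cleaning (3 garments) €16.99: taxable services, buyer-exempt → 0% → €0.00
Unrounded tax sum = €1.89825 → €1.90

€1.90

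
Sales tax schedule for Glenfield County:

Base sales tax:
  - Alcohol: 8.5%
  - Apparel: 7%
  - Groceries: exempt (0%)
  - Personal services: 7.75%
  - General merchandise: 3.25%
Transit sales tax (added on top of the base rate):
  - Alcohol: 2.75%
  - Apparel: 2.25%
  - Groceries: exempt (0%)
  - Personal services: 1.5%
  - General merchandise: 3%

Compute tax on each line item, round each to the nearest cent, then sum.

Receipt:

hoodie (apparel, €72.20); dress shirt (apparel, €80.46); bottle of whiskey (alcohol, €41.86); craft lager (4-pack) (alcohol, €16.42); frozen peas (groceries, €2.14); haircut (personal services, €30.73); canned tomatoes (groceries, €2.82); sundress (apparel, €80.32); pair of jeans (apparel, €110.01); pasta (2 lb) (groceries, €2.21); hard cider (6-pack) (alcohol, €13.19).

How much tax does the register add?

€42.61

Hoodie €72.20: apparel → 7% + 2.25% transit = 9.25% → €6.68
Dress shirt €80.46: apparel → 7% + 2.25% transit = 9.25% → €7.44
Bottle of whiskey €41.86: alcohol → 8.5% + 2.75% transit = 11.25% → €4.71
Craft lager (4-pack) €16.42: alcohol → 8.5% + 2.75% transit = 11.25% → €1.85
Frozen peas €2.14: groceries → 0% + 0% transit = 0% → €0.00
Haircut €30.73: personal services → 7.75% + 1.5% transit = 9.25% → €2.84
Canned tomatoes €2.82: groceries → 0% + 0% transit = 0% → €0.00
Sundress €80.32: apparel → 7% + 2.25% transit = 9.25% → €7.43
Pair of jeans €110.01: apparel → 7% + 2.25% transit = 9.25% → €10.18
Pasta (2 lb) €2.21: groceries → 0% + 0% transit = 0% → €0.00
Hard cider (6-pack) €13.19: alcohol → 8.5% + 2.75% transit = 11.25% → €1.48
Total tax = €6.68 + €7.44 + €4.71 + €1.85 + €2.84 + €7.43 + €10.18 + €1.48 = €42.61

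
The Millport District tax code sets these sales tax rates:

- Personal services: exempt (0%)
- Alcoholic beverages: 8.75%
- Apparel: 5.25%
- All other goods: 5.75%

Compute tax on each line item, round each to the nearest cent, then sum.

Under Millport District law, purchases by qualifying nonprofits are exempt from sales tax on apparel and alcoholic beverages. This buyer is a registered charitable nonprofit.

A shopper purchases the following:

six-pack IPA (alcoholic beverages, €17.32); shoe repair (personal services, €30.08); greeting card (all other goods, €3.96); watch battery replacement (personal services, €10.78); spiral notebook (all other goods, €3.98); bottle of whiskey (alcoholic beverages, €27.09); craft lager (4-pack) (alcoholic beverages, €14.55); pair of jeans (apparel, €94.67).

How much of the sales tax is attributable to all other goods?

Greeting card €3.96: all other goods → 5.75% → €0.23
Spiral notebook €3.98: all other goods → 5.75% → €0.23
Tax on all other goods = €0.23 + €0.23 = €0.46

€0.46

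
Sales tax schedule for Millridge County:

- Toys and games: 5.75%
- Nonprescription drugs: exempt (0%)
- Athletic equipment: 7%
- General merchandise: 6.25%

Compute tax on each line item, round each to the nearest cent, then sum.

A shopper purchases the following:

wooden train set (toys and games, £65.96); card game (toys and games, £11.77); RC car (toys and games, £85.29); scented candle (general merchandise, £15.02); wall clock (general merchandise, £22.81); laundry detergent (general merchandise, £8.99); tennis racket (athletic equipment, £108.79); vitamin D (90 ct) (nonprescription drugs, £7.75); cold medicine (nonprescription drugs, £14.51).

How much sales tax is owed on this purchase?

Wooden train set £65.96: toys and games → 5.75% → £3.79
Card game £11.77: toys and games → 5.75% → £0.68
RC car £85.29: toys and games → 5.75% → £4.90
Scented candle £15.02: general merchandise → 6.25% → £0.94
Wall clock £22.81: general merchandise → 6.25% → £1.43
Laundry detergent £8.99: general merchandise → 6.25% → £0.56
Tennis racket £108.79: athletic equipment → 7% → £7.62
Vitamin D (90 ct) £7.75: nonprescription drugs → 0% → £0.00
Cold medicine £14.51: nonprescription drugs → 0% → £0.00
Total tax = £3.79 + £0.68 + £4.90 + £0.94 + £1.43 + £0.56 + £7.62 = £19.92

£19.92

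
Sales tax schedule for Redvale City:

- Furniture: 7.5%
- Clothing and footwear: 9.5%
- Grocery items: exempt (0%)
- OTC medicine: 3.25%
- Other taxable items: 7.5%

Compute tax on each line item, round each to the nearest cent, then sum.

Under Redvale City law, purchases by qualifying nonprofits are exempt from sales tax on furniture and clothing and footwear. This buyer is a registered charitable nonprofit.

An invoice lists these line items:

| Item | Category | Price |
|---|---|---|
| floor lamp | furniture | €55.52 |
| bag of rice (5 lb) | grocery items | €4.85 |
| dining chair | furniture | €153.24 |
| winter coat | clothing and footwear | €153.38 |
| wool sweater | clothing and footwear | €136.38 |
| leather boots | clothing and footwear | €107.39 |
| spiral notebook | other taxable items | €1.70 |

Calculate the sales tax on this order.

€0.13

Floor lamp €55.52: furniture, buyer-exempt → 0% → €0.00
Bag of rice (5 lb) €4.85: grocery items → 0% → €0.00
Dining chair €153.24: furniture, buyer-exempt → 0% → €0.00
Winter coat €153.38: clothing and footwear, buyer-exempt → 0% → €0.00
Wool sweater €136.38: clothing and footwear, buyer-exempt → 0% → €0.00
Leather boots €107.39: clothing and footwear, buyer-exempt → 0% → €0.00
Spiral notebook €1.70: other taxable items → 7.5% → €0.13
Total tax = €0.13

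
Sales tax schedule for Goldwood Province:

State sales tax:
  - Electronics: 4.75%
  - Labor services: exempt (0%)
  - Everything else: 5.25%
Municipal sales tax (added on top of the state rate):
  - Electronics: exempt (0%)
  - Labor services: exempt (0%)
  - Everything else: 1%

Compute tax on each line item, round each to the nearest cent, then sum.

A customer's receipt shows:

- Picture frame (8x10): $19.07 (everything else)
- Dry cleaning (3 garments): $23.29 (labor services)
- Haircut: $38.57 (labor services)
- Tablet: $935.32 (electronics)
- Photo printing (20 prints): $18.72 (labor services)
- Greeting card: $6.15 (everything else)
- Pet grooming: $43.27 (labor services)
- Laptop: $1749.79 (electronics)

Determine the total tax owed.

Picture frame (8x10) $19.07: everything else → 5.25% + 1% municipal = 6.25% → $1.19
Dry cleaning (3 garments) $23.29: labor services → 0% + 0% municipal = 0% → $0.00
Haircut $38.57: labor services → 0% + 0% municipal = 0% → $0.00
Tablet $935.32: electronics → 4.75% + 0% municipal = 4.75% → $44.43
Photo printing (20 prints) $18.72: labor services → 0% + 0% municipal = 0% → $0.00
Greeting card $6.15: everything else → 5.25% + 1% municipal = 6.25% → $0.38
Pet grooming $43.27: labor services → 0% + 0% municipal = 0% → $0.00
Laptop $1749.79: electronics → 4.75% + 0% municipal = 4.75% → $83.12
Total tax = $1.19 + $44.43 + $0.38 + $83.12 = $129.12

$129.12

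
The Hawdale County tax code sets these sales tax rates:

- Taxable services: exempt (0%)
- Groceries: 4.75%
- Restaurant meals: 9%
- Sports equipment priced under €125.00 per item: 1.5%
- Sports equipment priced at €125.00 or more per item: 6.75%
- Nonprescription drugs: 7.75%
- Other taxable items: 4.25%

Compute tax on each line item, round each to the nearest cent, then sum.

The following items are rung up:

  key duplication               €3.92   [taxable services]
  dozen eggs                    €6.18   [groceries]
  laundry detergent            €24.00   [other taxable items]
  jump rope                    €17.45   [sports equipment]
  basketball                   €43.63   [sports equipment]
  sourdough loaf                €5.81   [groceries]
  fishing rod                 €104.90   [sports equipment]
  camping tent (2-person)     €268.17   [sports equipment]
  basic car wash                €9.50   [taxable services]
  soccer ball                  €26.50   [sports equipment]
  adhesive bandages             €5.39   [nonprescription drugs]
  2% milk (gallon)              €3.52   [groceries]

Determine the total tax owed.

Key duplication €3.92: taxable services → 0% → €0.00
Dozen eggs €6.18: groceries → 4.75% → €0.29
Laundry detergent €24.00: other taxable items → 4.25% → €1.02
Jump rope €17.45: sports equipment, under €125.00 → 1.5% → €0.26
Basketball €43.63: sports equipment, under €125.00 → 1.5% → €0.65
Sourdough loaf €5.81: groceries → 4.75% → €0.28
Fishing rod €104.90: sports equipment, under €125.00 → 1.5% → €1.57
Camping tent (2-person) €268.17: sports equipment, €125.00 or more → 6.75% → €18.10
Basic car wash €9.50: taxable services → 0% → €0.00
Soccer ball €26.50: sports equipment, under €125.00 → 1.5% → €0.40
Adhesive bandages €5.39: nonprescription drugs → 7.75% → €0.42
2% milk (gallon) €3.52: groceries → 4.75% → €0.17
Total tax = €0.29 + €1.02 + €0.26 + €0.65 + €0.28 + €1.57 + €18.10 + €0.40 + €0.42 + €0.17 = €23.16

€23.16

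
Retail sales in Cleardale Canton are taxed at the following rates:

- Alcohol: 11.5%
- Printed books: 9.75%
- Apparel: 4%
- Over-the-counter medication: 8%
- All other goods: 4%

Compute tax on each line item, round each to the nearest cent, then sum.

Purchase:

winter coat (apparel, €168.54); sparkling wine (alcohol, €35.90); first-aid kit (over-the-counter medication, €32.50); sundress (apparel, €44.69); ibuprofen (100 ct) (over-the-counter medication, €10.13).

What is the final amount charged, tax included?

Winter coat €168.54: apparel → 4% → €6.74
Sparkling wine €35.90: alcohol → 11.5% → €4.13
First-aid kit €32.50: over-the-counter medication → 8% → €2.60
Sundress €44.69: apparel → 4% → €1.79
Ibuprofen (100 ct) €10.13: over-the-counter medication → 8% → €0.81
Subtotal = €291.76; tax = €16.07; total due = €307.83

€307.83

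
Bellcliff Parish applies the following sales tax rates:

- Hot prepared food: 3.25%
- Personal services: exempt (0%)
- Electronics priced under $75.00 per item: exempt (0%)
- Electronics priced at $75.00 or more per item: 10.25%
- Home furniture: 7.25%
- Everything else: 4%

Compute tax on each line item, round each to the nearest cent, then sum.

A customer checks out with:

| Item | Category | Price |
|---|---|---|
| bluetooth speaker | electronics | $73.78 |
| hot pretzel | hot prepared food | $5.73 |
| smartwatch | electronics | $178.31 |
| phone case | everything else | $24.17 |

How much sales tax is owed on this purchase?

Bluetooth speaker $73.78: electronics, under $75.00 → 0% → $0.00
Hot pretzel $5.73: hot prepared food → 3.25% → $0.19
Smartwatch $178.31: electronics, $75.00 or more → 10.25% → $18.28
Phone case $24.17: everything else → 4% → $0.97
Total tax = $0.19 + $18.28 + $0.97 = $19.44

$19.44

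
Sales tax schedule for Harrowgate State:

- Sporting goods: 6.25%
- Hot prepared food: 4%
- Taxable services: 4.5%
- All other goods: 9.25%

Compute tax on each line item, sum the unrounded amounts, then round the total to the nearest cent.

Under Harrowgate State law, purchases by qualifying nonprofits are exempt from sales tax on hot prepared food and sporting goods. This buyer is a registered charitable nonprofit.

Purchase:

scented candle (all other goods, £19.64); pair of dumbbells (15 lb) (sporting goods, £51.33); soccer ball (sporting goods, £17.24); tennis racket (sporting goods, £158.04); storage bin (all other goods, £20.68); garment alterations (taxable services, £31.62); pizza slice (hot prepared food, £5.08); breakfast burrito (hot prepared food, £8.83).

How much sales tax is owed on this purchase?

£5.15

Scented candle £19.64: all other goods → 9.25% → £1.8167
Pair of dumbbells (15 lb) £51.33: sporting goods, buyer-exempt → 0% → £0.00
Soccer ball £17.24: sporting goods, buyer-exempt → 0% → £0.00
Tennis racket £158.04: sporting goods, buyer-exempt → 0% → £0.00
Storage bin £20.68: all other goods → 9.25% → £1.9129
Garment alterations £31.62: taxable services → 4.5% → £1.4229
Pizza slice £5.08: hot prepared food, buyer-exempt → 0% → £0.00
Breakfast burrito £8.83: hot prepared food, buyer-exempt → 0% → £0.00
Unrounded tax sum = £5.1525 → £5.15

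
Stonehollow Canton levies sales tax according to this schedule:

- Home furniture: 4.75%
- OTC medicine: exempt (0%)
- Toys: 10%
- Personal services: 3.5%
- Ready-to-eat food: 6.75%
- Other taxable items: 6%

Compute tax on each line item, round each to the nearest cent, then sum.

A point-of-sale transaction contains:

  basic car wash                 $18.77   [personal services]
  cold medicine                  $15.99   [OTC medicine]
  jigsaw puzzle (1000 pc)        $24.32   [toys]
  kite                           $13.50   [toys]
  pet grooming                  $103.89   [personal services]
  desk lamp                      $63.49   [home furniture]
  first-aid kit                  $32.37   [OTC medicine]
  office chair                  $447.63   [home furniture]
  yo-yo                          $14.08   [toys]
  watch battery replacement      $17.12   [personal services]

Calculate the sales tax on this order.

$34.37

Basic car wash $18.77: personal services → 3.5% → $0.66
Cold medicine $15.99: OTC medicine → 0% → $0.00
Jigsaw puzzle (1000 pc) $24.32: toys → 10% → $2.43
Kite $13.50: toys → 10% → $1.35
Pet grooming $103.89: personal services → 3.5% → $3.64
Desk lamp $63.49: home furniture → 4.75% → $3.02
First-aid kit $32.37: OTC medicine → 0% → $0.00
Office chair $447.63: home furniture → 4.75% → $21.26
Yo-yo $14.08: toys → 10% → $1.41
Watch battery replacement $17.12: personal services → 3.5% → $0.60
Total tax = $0.66 + $2.43 + $1.35 + $3.64 + $3.02 + $21.26 + $1.41 + $0.60 = $34.37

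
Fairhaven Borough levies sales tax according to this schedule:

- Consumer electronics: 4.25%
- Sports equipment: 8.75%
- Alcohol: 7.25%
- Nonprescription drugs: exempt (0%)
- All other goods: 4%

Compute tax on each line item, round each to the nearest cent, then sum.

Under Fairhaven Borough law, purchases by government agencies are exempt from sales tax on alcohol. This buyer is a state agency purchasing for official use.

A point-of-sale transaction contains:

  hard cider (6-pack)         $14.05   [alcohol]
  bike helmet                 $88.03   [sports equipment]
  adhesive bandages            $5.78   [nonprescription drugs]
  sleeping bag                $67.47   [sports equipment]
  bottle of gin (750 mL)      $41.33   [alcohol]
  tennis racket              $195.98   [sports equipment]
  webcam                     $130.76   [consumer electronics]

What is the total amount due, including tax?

Hard cider (6-pack) $14.05: alcohol, buyer-exempt → 0% → $0.00
Bike helmet $88.03: sports equipment → 8.75% → $7.70
Adhesive bandages $5.78: nonprescription drugs → 0% → $0.00
Sleeping bag $67.47: sports equipment → 8.75% → $5.90
Bottle of gin (750 mL) $41.33: alcohol, buyer-exempt → 0% → $0.00
Tennis racket $195.98: sports equipment → 8.75% → $17.15
Webcam $130.76: consumer electronics → 4.25% → $5.56
Subtotal = $543.40; tax = $36.31; total due = $579.71

$579.71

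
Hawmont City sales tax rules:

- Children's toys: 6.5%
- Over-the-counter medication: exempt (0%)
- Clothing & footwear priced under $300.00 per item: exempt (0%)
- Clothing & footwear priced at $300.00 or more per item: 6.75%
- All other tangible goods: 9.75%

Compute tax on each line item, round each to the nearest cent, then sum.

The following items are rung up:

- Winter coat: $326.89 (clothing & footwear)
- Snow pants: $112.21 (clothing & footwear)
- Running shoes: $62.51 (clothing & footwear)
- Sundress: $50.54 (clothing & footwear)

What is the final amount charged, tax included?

$574.22

Winter coat $326.89: clothing & footwear, $300.00 or more → 6.75% → $22.07
Snow pants $112.21: clothing & footwear, under $300.00 → 0% → $0.00
Running shoes $62.51: clothing & footwear, under $300.00 → 0% → $0.00
Sundress $50.54: clothing & footwear, under $300.00 → 0% → $0.00
Subtotal = $552.15; tax = $22.07; total due = $574.22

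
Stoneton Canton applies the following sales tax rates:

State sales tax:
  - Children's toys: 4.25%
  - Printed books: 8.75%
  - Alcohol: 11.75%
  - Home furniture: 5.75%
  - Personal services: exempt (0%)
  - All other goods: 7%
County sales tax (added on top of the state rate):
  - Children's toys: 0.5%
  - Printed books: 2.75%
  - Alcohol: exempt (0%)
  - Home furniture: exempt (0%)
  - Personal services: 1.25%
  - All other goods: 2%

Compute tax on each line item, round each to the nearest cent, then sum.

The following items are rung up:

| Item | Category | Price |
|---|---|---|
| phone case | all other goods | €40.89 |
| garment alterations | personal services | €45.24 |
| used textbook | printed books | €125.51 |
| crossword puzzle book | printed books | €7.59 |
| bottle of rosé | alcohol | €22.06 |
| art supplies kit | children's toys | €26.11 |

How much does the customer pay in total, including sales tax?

Phone case €40.89: all other goods → 7% + 2% county = 9% → €3.68
Garment alterations €45.24: personal services → 0% + 1.25% county = 1.25% → €0.57
Used textbook €125.51: printed books → 8.75% + 2.75% county = 11.5% → €14.43
Crossword puzzle book €7.59: printed books → 8.75% + 2.75% county = 11.5% → €0.87
Bottle of rosé €22.06: alcohol → 11.75% + 0% county = 11.75% → €2.59
Art supplies kit €26.11: children's toys → 4.25% + 0.5% county = 4.75% → €1.24
Subtotal = €267.40; tax = €23.38; total due = €290.78

€290.78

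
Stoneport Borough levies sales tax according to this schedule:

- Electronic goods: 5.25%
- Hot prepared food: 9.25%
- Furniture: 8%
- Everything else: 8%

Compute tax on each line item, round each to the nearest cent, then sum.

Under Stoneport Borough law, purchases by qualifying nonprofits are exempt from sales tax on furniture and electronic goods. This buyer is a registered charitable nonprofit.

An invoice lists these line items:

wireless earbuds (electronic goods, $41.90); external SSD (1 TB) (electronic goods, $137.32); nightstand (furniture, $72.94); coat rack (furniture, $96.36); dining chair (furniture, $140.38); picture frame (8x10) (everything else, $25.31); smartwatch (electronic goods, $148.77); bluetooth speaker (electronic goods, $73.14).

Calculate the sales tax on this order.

$2.02

Wireless earbuds $41.90: electronic goods, buyer-exempt → 0% → $0.00
External SSD (1 TB) $137.32: electronic goods, buyer-exempt → 0% → $0.00
Nightstand $72.94: furniture, buyer-exempt → 0% → $0.00
Coat rack $96.36: furniture, buyer-exempt → 0% → $0.00
Dining chair $140.38: furniture, buyer-exempt → 0% → $0.00
Picture frame (8x10) $25.31: everything else → 8% → $2.02
Smartwatch $148.77: electronic goods, buyer-exempt → 0% → $0.00
Bluetooth speaker $73.14: electronic goods, buyer-exempt → 0% → $0.00
Total tax = $2.02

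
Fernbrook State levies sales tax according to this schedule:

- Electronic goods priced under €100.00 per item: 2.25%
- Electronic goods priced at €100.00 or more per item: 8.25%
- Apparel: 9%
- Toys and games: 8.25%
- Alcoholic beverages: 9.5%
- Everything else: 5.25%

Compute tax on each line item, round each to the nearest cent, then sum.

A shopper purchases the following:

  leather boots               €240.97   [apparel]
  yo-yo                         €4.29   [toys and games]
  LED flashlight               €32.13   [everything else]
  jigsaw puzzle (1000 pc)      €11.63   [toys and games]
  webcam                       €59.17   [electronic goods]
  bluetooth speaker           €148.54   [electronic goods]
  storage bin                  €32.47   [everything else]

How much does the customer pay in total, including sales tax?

€569.17

Leather boots €240.97: apparel → 9% → €21.69
Yo-yo €4.29: toys and games → 8.25% → €0.35
LED flashlight €32.13: everything else → 5.25% → €1.69
Jigsaw puzzle (1000 pc) €11.63: toys and games → 8.25% → €0.96
Webcam €59.17: electronic goods, under €100.00 → 2.25% → €1.33
Bluetooth speaker €148.54: electronic goods, €100.00 or more → 8.25% → €12.25
Storage bin €32.47: everything else → 5.25% → €1.70
Subtotal = €529.20; tax = €39.97; total due = €569.17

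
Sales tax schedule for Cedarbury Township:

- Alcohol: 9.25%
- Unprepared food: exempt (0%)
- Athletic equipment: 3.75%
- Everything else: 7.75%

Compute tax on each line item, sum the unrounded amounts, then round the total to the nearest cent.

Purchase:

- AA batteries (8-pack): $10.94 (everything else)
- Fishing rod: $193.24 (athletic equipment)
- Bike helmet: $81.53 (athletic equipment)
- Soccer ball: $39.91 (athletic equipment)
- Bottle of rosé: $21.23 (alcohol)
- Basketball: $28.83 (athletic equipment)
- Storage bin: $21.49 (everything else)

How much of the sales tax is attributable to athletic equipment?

$12.88

Fishing rod $193.24: athletic equipment → 3.75% → $7.2465
Bike helmet $81.53: athletic equipment → 3.75% → $3.057375
Soccer ball $39.91: athletic equipment → 3.75% → $1.496625
Basketball $28.83: athletic equipment → 3.75% → $1.081125
Tax on athletic equipment: unrounded sum = $12.881625 → $12.88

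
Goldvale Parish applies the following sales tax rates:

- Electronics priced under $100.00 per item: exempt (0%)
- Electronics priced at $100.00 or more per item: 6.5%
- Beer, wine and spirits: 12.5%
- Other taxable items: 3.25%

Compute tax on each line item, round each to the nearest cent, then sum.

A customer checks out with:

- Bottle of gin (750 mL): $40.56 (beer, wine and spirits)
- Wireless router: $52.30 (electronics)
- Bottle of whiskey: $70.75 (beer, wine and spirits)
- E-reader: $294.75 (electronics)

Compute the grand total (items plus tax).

Bottle of gin (750 mL) $40.56: beer, wine and spirits → 12.5% → $5.07
Wireless router $52.30: electronics, under $100.00 → 0% → $0.00
Bottle of whiskey $70.75: beer, wine and spirits → 12.5% → $8.84
E-reader $294.75: electronics, $100.00 or more → 6.5% → $19.16
Subtotal = $458.36; tax = $33.07; total due = $491.43

$491.43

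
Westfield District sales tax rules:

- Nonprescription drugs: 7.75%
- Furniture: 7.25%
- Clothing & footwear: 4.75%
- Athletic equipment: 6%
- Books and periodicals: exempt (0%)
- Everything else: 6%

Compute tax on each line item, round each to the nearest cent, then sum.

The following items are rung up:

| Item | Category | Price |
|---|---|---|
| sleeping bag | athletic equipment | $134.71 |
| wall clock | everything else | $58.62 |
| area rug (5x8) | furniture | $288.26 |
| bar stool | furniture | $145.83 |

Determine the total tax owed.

Sleeping bag $134.71: athletic equipment → 6% → $8.08
Wall clock $58.62: everything else → 6% → $3.52
Area rug (5x8) $288.26: furniture → 7.25% → $20.90
Bar stool $145.83: furniture → 7.25% → $10.57
Total tax = $8.08 + $3.52 + $20.90 + $10.57 = $43.07

$43.07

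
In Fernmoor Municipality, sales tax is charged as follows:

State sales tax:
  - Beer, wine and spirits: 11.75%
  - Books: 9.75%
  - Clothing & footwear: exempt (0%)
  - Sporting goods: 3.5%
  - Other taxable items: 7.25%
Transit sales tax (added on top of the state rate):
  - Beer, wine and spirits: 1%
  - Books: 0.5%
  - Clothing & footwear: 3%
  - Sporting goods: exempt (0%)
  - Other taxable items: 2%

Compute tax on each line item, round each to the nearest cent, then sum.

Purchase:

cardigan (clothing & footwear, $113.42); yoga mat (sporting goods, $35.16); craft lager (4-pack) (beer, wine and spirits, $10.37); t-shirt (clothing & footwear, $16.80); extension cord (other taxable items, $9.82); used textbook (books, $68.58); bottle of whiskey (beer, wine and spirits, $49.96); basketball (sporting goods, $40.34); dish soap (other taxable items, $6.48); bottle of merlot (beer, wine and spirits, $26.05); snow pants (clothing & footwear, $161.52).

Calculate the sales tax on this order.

Cardigan $113.42: clothing & footwear → 0% + 3% transit = 3% → $3.40
Yoga mat $35.16: sporting goods → 3.5% + 0% transit = 3.5% → $1.23
Craft lager (4-pack) $10.37: beer, wine and spirits → 11.75% + 1% transit = 12.75% → $1.32
T-shirt $16.80: clothing & footwear → 0% + 3% transit = 3% → $0.50
Extension cord $9.82: other taxable items → 7.25% + 2% transit = 9.25% → $0.91
Used textbook $68.58: books → 9.75% + 0.5% transit = 10.25% → $7.03
Bottle of whiskey $49.96: beer, wine and spirits → 11.75% + 1% transit = 12.75% → $6.37
Basketball $40.34: sporting goods → 3.5% + 0% transit = 3.5% → $1.41
Dish soap $6.48: other taxable items → 7.25% + 2% transit = 9.25% → $0.60
Bottle of merlot $26.05: beer, wine and spirits → 11.75% + 1% transit = 12.75% → $3.32
Snow pants $161.52: clothing & footwear → 0% + 3% transit = 3% → $4.85
Total tax = $3.40 + $1.23 + $1.32 + $0.50 + $0.91 + $7.03 + $6.37 + $1.41 + $0.60 + $3.32 + $4.85 = $30.94

$30.94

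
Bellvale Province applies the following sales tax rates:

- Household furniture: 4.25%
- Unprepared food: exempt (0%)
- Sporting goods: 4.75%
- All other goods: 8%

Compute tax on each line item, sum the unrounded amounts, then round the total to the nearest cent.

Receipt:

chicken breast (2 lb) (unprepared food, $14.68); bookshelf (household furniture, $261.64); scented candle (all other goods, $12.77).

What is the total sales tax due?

$12.14

Chicken breast (2 lb) $14.68: unprepared food → 0% → $0.00
Bookshelf $261.64: household furniture → 4.25% → $11.1197
Scented candle $12.77: all other goods → 8% → $1.0216
Unrounded tax sum = $12.1413 → $12.14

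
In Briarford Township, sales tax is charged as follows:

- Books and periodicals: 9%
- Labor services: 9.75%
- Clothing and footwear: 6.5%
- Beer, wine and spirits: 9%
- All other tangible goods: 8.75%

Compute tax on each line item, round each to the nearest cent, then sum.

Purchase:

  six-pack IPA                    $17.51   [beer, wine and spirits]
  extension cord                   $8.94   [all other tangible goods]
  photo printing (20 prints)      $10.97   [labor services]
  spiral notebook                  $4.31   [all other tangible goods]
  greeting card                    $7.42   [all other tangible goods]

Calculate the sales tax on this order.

Six-pack IPA $17.51: beer, wine and spirits → 9% → $1.58
Extension cord $8.94: all other tangible goods → 8.75% → $0.78
Photo printing (20 prints) $10.97: labor services → 9.75% → $1.07
Spiral notebook $4.31: all other tangible goods → 8.75% → $0.38
Greeting card $7.42: all other tangible goods → 8.75% → $0.65
Total tax = $1.58 + $0.78 + $1.07 + $0.38 + $0.65 = $4.46

$4.46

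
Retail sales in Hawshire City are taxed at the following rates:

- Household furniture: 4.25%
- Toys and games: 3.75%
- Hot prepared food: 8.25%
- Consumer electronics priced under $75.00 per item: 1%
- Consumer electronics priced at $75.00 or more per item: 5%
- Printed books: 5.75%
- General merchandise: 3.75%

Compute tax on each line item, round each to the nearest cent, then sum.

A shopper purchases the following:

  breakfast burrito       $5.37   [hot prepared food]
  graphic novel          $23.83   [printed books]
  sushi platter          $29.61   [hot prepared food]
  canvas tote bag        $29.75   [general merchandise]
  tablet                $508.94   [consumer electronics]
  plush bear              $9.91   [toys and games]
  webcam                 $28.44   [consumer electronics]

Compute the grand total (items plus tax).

$667.32

Breakfast burrito $5.37: hot prepared food → 8.25% → $0.44
Graphic novel $23.83: printed books → 5.75% → $1.37
Sushi platter $29.61: hot prepared food → 8.25% → $2.44
Canvas tote bag $29.75: general merchandise → 3.75% → $1.12
Tablet $508.94: consumer electronics, $75.00 or more → 5% → $25.45
Plush bear $9.91: toys and games → 3.75% → $0.37
Webcam $28.44: consumer electronics, under $75.00 → 1% → $0.28
Subtotal = $635.85; tax = $31.47; total due = $667.32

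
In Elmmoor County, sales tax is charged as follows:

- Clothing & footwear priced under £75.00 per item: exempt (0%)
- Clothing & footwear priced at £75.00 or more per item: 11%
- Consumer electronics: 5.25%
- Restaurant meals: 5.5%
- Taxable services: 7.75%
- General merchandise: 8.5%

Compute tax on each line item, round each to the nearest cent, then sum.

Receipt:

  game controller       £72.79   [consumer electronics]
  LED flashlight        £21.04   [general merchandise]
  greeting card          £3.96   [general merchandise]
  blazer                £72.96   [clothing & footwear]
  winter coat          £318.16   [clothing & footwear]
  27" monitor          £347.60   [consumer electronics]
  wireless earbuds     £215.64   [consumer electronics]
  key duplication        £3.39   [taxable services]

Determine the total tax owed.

£70.78

Game controller £72.79: consumer electronics → 5.25% → £3.82
LED flashlight £21.04: general merchandise → 8.5% → £1.79
Greeting card £3.96: general merchandise → 8.5% → £0.34
Blazer £72.96: clothing & footwear, under £75.00 → 0% → £0.00
Winter coat £318.16: clothing & footwear, £75.00 or more → 11% → £35.00
27" monitor £347.60: consumer electronics → 5.25% → £18.25
Wireless earbuds £215.64: consumer electronics → 5.25% → £11.32
Key duplication £3.39: taxable services → 7.75% → £0.26
Total tax = £3.82 + £1.79 + £0.34 + £35.00 + £18.25 + £11.32 + £0.26 = £70.78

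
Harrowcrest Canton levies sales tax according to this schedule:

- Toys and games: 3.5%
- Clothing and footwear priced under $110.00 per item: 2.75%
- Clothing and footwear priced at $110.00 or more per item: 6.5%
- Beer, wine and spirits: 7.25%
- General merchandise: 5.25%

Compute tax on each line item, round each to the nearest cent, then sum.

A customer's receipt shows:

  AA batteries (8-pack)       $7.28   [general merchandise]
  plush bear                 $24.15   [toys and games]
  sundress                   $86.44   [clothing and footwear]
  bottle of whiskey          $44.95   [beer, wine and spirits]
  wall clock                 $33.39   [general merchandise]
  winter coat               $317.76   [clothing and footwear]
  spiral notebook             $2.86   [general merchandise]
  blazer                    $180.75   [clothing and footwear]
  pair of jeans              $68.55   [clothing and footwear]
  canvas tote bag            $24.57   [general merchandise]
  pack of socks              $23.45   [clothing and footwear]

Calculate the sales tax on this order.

$44.99

AA batteries (8-pack) $7.28: general merchandise → 5.25% → $0.38
Plush bear $24.15: toys and games → 3.5% → $0.85
Sundress $86.44: clothing and footwear, under $110.00 → 2.75% → $2.38
Bottle of whiskey $44.95: beer, wine and spirits → 7.25% → $3.26
Wall clock $33.39: general merchandise → 5.25% → $1.75
Winter coat $317.76: clothing and footwear, $110.00 or more → 6.5% → $20.65
Spiral notebook $2.86: general merchandise → 5.25% → $0.15
Blazer $180.75: clothing and footwear, $110.00 or more → 6.5% → $11.75
Pair of jeans $68.55: clothing and footwear, under $110.00 → 2.75% → $1.89
Canvas tote bag $24.57: general merchandise → 5.25% → $1.29
Pack of socks $23.45: clothing and footwear, under $110.00 → 2.75% → $0.64
Total tax = $0.38 + $0.85 + $2.38 + $3.26 + $1.75 + $20.65 + $0.15 + $11.75 + $1.89 + $1.29 + $0.64 = $44.99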